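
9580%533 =519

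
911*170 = 154870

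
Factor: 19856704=2^6  *  7^1*127^1*349^1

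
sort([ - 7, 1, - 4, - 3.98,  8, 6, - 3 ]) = [-7,-4, - 3.98, - 3, 1,6, 8]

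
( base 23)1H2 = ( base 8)1632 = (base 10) 922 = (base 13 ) 55c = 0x39A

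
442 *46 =20332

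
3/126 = 1/42 = 0.02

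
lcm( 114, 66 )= 1254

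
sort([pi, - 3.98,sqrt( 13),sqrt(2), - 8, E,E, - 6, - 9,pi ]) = [-9, - 8, - 6,- 3.98,sqrt(2),E, E , pi,pi, sqrt( 13)]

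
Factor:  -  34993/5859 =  - 3^( - 3) * 31^( - 1 ) * 4999^1=- 4999/837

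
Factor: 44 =2^2*11^1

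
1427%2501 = 1427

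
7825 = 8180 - 355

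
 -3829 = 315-4144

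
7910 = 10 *791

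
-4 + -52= - 56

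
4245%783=330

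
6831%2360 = 2111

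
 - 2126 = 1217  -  3343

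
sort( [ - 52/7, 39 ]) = [ - 52/7 , 39] 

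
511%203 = 105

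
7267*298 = 2165566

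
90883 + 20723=111606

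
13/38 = 13/38 = 0.34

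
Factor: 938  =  2^1*7^1*67^1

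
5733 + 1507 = 7240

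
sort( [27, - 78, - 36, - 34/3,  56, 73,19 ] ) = [-78, - 36, - 34/3,19,  27, 56,73] 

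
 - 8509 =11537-20046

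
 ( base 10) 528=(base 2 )1000010000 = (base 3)201120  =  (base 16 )210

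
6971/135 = 51 + 86/135 = 51.64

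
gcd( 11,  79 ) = 1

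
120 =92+28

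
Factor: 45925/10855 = 55/13 = 5^1 * 11^1*13^( - 1 ) 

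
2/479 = 2/479 =0.00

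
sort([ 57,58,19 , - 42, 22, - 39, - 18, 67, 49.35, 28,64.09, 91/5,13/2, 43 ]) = [ - 42,- 39, - 18, 13/2, 91/5, 19, 22 , 28,43, 49.35, 57,58,64.09, 67 ] 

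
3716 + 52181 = 55897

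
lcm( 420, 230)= 9660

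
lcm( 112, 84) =336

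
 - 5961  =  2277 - 8238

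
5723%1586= 965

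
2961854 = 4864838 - 1902984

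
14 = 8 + 6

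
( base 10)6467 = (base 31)6MJ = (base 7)24566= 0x1943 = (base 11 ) 494a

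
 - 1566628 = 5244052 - 6810680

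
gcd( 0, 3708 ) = 3708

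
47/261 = 47/261 = 0.18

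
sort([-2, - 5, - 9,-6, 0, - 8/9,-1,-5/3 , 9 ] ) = [  -  9,-6,-5, - 2, - 5/3,-1, - 8/9, 0, 9] 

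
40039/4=40039/4 = 10009.75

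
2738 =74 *37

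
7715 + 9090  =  16805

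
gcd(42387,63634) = 1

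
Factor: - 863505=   -  3^2*5^1*31^1*619^1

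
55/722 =55/722= 0.08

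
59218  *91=5388838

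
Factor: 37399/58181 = 73^( - 1 )*149^1 * 251^1 *797^( - 1 ) 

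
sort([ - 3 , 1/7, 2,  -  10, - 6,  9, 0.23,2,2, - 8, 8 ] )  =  [ - 10 , - 8, - 6, - 3,1/7, 0.23,2, 2, 2, 8,9]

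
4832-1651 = 3181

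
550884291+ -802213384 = -251329093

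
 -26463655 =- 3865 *6847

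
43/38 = 43/38 = 1.13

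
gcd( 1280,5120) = 1280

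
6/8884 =3/4442 = 0.00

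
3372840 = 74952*45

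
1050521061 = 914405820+136115241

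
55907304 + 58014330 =113921634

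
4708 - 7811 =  - 3103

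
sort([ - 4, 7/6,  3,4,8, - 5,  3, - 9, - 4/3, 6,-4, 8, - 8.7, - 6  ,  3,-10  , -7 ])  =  [ - 10, - 9, - 8.7, - 7,-6, - 5,  -  4, - 4,-4/3 , 7/6, 3, 3,3,4, 6, 8,  8]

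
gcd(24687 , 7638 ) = 3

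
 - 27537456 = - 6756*4076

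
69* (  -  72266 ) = -4986354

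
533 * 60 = 31980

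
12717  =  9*1413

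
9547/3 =3182 + 1/3 =3182.33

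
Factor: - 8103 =  -  3^1*37^1*73^1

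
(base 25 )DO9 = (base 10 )8734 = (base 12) 507A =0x221E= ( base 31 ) 92N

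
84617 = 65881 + 18736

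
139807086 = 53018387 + 86788699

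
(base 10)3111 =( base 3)11021020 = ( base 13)1554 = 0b110000100111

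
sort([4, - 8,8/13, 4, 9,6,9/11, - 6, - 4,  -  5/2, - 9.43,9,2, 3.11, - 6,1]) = [ - 9.43, - 8, - 6,- 6, - 4,  -  5/2,8/13,9/11 , 1,2, 3.11,4, 4,6,  9, 9]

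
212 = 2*106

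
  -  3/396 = -1/132=- 0.01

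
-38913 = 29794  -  68707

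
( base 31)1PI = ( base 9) 2358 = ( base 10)1754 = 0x6DA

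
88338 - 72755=15583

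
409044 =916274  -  507230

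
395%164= 67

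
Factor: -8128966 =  - 2^1*103^1*39461^1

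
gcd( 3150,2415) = 105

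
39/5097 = 13/1699 = 0.01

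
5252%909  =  707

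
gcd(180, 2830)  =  10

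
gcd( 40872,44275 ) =1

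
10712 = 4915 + 5797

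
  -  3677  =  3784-7461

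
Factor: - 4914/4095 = -6/5 = - 2^1*3^1*5^( - 1)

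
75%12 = 3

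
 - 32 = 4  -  36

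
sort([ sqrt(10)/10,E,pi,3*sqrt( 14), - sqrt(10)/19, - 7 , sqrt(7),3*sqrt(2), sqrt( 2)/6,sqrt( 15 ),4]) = [ - 7, - sqrt ( 10)/19, sqrt( 2 ) /6,sqrt( 10)/10, sqrt( 7),E,pi,sqrt(15),4,3 * sqrt( 2), 3*sqrt( 14) ] 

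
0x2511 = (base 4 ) 2110101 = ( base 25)f4e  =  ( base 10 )9489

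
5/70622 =5/70622 = 0.00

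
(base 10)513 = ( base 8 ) 1001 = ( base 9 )630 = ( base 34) F3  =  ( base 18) 1a9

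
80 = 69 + 11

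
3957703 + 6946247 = 10903950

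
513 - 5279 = - 4766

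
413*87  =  35931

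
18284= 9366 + 8918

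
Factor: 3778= 2^1*1889^1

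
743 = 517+226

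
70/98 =5/7 = 0.71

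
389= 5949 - 5560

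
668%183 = 119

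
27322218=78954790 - 51632572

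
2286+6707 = 8993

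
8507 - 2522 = 5985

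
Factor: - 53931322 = -2^1 * 26965661^1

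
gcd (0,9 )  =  9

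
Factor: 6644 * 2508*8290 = 2^5*3^1*5^1*11^2*19^1*151^1 * 829^1 = 138137530080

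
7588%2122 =1222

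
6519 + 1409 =7928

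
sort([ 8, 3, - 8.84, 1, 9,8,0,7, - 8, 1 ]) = [ - 8.84, - 8, 0,1, 1,3 , 7 , 8,8, 9]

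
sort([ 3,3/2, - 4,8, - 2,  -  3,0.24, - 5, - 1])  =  [ - 5, - 4  , - 3,-2, - 1,0.24 , 3/2,3,8 ] 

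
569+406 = 975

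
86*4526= 389236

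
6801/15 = 2267/5 = 453.40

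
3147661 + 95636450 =98784111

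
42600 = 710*60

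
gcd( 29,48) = 1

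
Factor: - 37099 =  - 23^1 * 1613^1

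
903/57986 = 903/57986  =  0.02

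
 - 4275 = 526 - 4801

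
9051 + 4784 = 13835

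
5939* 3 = 17817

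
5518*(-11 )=-60698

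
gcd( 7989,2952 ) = 3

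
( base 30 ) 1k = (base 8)62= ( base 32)1I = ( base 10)50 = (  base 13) 3b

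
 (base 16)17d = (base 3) 112010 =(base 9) 463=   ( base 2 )101111101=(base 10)381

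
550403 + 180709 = 731112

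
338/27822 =169/13911 =0.01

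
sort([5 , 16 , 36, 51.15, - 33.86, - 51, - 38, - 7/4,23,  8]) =[ -51,-38, - 33.86,  -  7/4,5 , 8, 16, 23, 36,51.15]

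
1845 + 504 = 2349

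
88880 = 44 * 2020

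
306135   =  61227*5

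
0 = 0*890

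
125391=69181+56210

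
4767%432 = 15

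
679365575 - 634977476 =44388099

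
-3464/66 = -1732/33= - 52.48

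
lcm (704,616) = 4928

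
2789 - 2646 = 143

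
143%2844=143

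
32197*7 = 225379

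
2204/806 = 1102/403=2.73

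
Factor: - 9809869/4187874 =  - 2^( - 1)*3^ (-1)*113^1*86813^1 * 697979^(- 1)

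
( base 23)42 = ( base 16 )5e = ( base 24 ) 3m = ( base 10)94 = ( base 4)1132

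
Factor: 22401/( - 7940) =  - 2^( - 2)*3^2*5^( - 1)*19^1*131^1*397^(-1)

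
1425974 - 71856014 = - 70430040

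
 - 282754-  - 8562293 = 8279539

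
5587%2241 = 1105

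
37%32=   5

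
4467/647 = 4467/647 = 6.90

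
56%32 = 24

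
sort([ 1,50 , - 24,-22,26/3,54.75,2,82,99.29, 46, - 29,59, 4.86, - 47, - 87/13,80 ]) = [-47,-29, - 24, - 22,-87/13, 1,2,  4.86 , 26/3, 46, 50,54.75,59,  80, 82,99.29]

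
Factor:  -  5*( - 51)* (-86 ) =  - 21930  =  -2^1*3^1*5^1*17^1*43^1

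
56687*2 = 113374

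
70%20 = 10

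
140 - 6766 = -6626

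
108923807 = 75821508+33102299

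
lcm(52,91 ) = 364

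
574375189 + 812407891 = 1386783080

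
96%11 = 8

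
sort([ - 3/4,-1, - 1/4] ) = [ - 1, - 3/4, - 1/4]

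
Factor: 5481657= 3^2*47^1*12959^1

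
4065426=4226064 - 160638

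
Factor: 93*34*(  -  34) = -2^2*3^1 * 17^2*31^1  =  -107508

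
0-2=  - 2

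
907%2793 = 907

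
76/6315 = 76/6315 = 0.01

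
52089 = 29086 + 23003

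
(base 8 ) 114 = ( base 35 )26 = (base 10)76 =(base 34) 28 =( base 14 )56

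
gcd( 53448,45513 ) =3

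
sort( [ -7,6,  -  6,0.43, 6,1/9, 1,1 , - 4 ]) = [ - 7, - 6,- 4,1/9, 0.43 , 1, 1,6,6]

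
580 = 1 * 580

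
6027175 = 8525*707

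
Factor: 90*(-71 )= - 6390 = - 2^1*3^2*5^1*71^1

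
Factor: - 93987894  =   - 2^1 * 3^1*7^1*11^1*13^1* 15649^1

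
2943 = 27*109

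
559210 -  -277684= 836894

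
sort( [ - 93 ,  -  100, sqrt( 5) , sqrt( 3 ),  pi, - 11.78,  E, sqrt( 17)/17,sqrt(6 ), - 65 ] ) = [  -  100,  -  93 , - 65,-11.78 , sqrt(17)/17, sqrt(3),sqrt( 5), sqrt( 6), E, pi] 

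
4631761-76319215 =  - 71687454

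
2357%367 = 155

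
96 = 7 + 89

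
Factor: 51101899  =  51101899^1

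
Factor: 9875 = 5^3*79^1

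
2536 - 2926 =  - 390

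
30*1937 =58110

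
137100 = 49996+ 87104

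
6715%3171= 373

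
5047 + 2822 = 7869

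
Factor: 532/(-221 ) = -2^2*  7^1*13^( - 1 )*17^( - 1 )*19^1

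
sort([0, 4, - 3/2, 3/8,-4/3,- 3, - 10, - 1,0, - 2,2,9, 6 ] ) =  [ - 10,-3, - 2, - 3/2, - 4/3, - 1,0, 0 , 3/8 , 2, 4 , 6,9]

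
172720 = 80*2159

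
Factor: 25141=31^1 * 811^1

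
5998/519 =11 + 289/519 =11.56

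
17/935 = 1/55  =  0.02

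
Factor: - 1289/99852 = - 2^( - 2) * 3^( - 1)*53^ (-1 )*157^( -1)* 1289^1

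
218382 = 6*36397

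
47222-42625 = 4597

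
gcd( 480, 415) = 5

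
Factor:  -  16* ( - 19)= 304 = 2^4*19^1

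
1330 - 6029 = -4699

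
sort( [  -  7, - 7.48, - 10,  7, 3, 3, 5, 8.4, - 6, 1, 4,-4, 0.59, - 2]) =[ - 10, - 7.48,-7 , - 6, - 4, - 2  ,  0.59, 1,3,3,4,5, 7, 8.4 ] 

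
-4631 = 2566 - 7197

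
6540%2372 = 1796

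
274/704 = 137/352 = 0.39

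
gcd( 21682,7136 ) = 2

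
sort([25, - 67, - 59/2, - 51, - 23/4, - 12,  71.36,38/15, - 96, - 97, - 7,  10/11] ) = [-97, - 96 , - 67, -51,-59/2, - 12, - 7 , - 23/4,10/11 , 38/15 , 25, 71.36]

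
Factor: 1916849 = 11^1*174259^1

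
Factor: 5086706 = 2^1*17^1*41^2*89^1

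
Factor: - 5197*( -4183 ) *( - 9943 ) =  - 47^1*61^1 * 89^1*163^1*5197^1= - 216151384093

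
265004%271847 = 265004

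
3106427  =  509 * 6103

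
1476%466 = 78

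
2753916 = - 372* ( - 7403)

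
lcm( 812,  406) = 812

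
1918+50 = 1968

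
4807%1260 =1027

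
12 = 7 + 5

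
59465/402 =59465/402 = 147.92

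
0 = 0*745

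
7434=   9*826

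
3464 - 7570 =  - 4106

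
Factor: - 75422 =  - 2^1*43^1*877^1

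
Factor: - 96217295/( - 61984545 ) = 19243459/12396909=3^(  -  1)*7^ (-1)*257^( - 1 )*659^1*2297^( - 1)*29201^1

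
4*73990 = 295960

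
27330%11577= 4176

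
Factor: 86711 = 86711^1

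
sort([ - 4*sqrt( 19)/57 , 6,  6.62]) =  [ - 4*sqrt (19 )/57, 6, 6.62]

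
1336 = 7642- 6306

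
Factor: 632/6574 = 2^2*19^(- 1)*79^1*173^ ( - 1) = 316/3287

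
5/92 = 5/92 = 0.05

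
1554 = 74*21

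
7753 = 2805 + 4948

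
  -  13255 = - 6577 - 6678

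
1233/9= 137 = 137.00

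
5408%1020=308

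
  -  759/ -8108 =759/8108 = 0.09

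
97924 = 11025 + 86899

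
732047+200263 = 932310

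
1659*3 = 4977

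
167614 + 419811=587425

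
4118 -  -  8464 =12582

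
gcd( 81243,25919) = 1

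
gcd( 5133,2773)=59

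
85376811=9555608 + 75821203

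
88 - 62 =26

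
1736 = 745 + 991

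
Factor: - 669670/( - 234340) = 2^( - 1)*167^1 * 401^1*11717^(-1 ) =66967/23434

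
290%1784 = 290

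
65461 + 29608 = 95069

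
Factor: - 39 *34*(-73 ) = 2^1*3^1 * 13^1*17^1*73^1 = 96798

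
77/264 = 7/24=0.29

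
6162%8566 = 6162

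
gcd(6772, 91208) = 4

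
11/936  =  11/936 =0.01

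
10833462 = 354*30603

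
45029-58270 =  - 13241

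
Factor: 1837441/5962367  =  71^ ( - 1)*79^( - 1 )*139^1*1063^( - 1 )*13219^1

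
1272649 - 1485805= - 213156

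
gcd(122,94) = 2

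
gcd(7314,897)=69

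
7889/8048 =7889/8048  =  0.98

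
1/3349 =1/3349 = 0.00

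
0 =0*997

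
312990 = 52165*6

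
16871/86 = 196+15/86  =  196.17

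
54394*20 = 1087880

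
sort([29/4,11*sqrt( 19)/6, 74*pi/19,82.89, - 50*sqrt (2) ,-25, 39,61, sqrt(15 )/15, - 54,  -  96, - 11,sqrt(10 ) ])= [-96, - 50*sqrt( 2 ), - 54 , - 25,-11, sqrt(15)/15,sqrt( 10 ),29/4,11*sqrt( 19) /6,74*  pi/19,  39, 61,82.89 ] 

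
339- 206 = 133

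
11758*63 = 740754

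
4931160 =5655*872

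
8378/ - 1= - 8378/1 = - 8378.00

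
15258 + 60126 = 75384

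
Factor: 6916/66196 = 7/67 = 7^1*67^( - 1 ) 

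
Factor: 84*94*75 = 592200 = 2^3*3^2 *5^2*7^1*47^1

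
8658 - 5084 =3574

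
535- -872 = 1407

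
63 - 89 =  - 26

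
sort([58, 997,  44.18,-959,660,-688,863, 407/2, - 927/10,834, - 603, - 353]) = [-959, - 688, - 603, - 353, -927/10, 44.18,58, 407/2, 660,834, 863, 997]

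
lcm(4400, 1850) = 162800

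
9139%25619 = 9139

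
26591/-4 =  - 26591/4 = -6647.75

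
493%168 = 157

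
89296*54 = 4821984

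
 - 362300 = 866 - 363166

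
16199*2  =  32398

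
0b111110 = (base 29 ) 24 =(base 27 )28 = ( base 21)2k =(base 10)62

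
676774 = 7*96682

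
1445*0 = 0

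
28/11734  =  14/5867 = 0.00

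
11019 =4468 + 6551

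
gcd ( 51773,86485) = 1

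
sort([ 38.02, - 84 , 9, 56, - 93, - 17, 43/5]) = [-93, - 84,-17,43/5 , 9,  38.02, 56 ]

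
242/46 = 121/23   =  5.26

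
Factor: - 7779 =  - 3^1*2593^1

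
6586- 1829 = 4757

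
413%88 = 61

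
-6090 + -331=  - 6421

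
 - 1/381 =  - 1/381 = -0.00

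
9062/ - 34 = -4531/17  =  -266.53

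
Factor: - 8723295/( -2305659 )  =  171045/45209=   3^3 * 5^1*7^1*53^(-1 ) * 181^1*853^( - 1 )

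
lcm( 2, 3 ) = 6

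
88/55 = 8/5=1.60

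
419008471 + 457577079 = 876585550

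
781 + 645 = 1426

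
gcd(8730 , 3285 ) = 45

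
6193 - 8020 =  - 1827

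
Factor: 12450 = 2^1*3^1*5^2*83^1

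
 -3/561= - 1 + 186/187  =  -0.01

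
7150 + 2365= 9515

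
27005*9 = 243045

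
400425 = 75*5339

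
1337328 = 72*18574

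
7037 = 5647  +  1390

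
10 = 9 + 1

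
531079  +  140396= 671475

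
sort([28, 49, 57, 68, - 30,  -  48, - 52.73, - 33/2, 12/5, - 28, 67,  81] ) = [ - 52.73, - 48, - 30, - 28, - 33/2,12/5, 28,49 , 57, 67, 68,  81 ] 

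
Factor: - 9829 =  - 9829^1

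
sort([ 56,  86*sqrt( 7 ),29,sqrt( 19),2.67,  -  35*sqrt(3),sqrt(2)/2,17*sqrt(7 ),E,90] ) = [ - 35*sqrt(3),sqrt(2)/2,2.67,E,sqrt( 19 ), 29,17*sqrt(7 ),56 , 90,86*sqrt( 7) ] 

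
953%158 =5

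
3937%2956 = 981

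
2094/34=61 + 10/17 = 61.59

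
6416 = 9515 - 3099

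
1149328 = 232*4954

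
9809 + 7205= 17014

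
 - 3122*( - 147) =458934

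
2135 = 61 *35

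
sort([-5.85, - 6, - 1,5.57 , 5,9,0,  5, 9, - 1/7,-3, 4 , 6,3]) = [ - 6, - 5.85,  -  3, - 1,  -  1/7,0,3, 4, 5 , 5,  5.57 , 6, 9, 9]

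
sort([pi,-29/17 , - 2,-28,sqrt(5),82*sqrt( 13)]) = [  -  28,  -  2, - 29/17,sqrt( 5),pi,82*sqrt( 13 )] 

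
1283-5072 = -3789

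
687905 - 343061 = 344844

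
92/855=92/855 = 0.11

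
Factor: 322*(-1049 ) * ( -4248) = 2^4*3^2*7^1*23^1 * 59^1  *1049^1  =  1434880944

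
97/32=3 + 1/32= 3.03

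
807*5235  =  4224645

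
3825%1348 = 1129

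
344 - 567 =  - 223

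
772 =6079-5307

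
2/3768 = 1/1884 = 0.00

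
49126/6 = 8187 + 2/3 =8187.67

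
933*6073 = 5666109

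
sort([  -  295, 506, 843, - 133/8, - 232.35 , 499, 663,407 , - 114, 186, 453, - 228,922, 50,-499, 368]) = [ - 499, - 295, - 232.35, - 228 , - 114, - 133/8,50, 186,  368,  407, 453 , 499, 506, 663,843,922]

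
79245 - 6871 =72374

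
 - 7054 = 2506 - 9560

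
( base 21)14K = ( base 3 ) 202012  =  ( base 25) LK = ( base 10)545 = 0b1000100001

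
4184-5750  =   - 1566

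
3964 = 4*991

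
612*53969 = 33029028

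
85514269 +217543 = 85731812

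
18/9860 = 9/4930 = 0.00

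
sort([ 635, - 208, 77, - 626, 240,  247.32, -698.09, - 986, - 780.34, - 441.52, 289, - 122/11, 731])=[- 986, - 780.34,  -  698.09 , - 626, - 441.52, - 208, - 122/11, 77,240,247.32, 289,635,731]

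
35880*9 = 322920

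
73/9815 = 73/9815 =0.01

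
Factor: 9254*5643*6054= 316141829388 = 2^2*3^4*7^1*11^1*19^1*661^1 * 1009^1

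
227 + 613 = 840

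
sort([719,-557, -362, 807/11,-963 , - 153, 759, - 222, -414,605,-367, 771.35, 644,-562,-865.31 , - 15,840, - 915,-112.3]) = [ - 963 ,-915,-865.31, - 562,-557, - 414, - 367 , - 362,- 222,  -  153, - 112.3, - 15,807/11, 605  ,  644,719 , 759,771.35, 840]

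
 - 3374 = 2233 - 5607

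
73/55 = 1 + 18/55 = 1.33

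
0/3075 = 0 = 0.00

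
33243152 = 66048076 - 32804924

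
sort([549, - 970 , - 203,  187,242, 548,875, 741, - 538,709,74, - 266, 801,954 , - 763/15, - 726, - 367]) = [-970, - 726, -538, - 367, - 266, - 203, -763/15, 74,187, 242,548, 549, 709,741,  801, 875,954] 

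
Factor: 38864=2^4 * 7^1*347^1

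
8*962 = 7696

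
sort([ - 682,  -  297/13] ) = [ - 682,  -  297/13]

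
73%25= 23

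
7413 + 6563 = 13976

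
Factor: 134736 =2^4*3^1*7^1*401^1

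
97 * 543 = 52671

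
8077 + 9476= 17553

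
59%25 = 9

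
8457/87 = 2819/29 = 97.21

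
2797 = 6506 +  - 3709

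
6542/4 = 3271/2 = 1635.50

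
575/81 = 575/81 = 7.10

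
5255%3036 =2219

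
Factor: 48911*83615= 5^1*7^1*59^1*829^1*2389^1=4089693265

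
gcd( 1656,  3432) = 24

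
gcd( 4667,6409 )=13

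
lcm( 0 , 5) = 0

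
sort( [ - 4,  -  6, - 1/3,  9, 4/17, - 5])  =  [ - 6, - 5, - 4, - 1/3, 4/17,9]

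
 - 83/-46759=83/46759 = 0.00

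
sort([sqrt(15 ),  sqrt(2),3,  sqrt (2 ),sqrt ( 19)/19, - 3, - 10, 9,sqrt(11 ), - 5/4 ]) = [ - 10, - 3,-5/4,sqrt( 19) /19,sqrt (2),  sqrt(2),3, sqrt( 11 ),sqrt(15 ),9 ]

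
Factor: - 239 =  - 239^1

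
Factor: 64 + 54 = 2^1*59^1=118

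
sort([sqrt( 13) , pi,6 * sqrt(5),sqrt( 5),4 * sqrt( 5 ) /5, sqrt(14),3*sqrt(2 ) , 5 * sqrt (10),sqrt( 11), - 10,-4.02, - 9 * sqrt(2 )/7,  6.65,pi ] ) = [ - 10,-4.02, - 9*sqrt(2) /7, 4*sqrt (5)/5, sqrt(5),  pi , pi,sqrt(11 ),  sqrt( 13 ),sqrt ( 14 ),  3*sqrt (2),6.65,  6*sqrt(5),5*sqrt( 10)] 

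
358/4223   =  358/4223 = 0.08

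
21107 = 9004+12103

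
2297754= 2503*918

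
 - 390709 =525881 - 916590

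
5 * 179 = 895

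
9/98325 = 1/10925 = 0.00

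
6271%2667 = 937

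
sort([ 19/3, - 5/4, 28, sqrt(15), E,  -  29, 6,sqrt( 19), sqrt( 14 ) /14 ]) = [ - 29,-5/4,sqrt( 14)/14,E,  sqrt( 15) , sqrt( 19),6, 19/3,28]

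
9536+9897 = 19433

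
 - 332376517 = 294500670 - 626877187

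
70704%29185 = 12334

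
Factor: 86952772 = 2^2*79^1*275167^1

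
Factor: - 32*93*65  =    -  193440 = - 2^5*3^1*5^1 *13^1*31^1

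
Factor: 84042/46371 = 2^1 * 3^1*7^1*13^( - 1) * 23^1*41^( - 1) = 966/533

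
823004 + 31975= 854979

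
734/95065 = 734/95065 = 0.01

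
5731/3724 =1 + 2007/3724 = 1.54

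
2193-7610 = -5417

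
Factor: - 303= -3^1*101^1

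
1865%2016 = 1865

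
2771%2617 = 154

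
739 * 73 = 53947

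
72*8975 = 646200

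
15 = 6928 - 6913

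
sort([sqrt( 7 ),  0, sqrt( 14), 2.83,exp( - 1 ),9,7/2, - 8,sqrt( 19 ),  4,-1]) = [- 8, - 1 , 0  ,  exp( - 1),sqrt(7 ),2.83,7/2  ,  sqrt( 14 ),4, sqrt( 19),9 ]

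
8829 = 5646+3183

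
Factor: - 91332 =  - 2^2*3^2*43^1*59^1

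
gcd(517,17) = 1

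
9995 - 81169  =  - 71174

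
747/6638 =747/6638 = 0.11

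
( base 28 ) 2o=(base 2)1010000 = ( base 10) 80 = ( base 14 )5a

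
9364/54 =173+11/27   =  173.41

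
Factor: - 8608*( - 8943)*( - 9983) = - 2^5*3^1 *11^1 * 67^1 * 149^1*269^1*271^1 = - 768504757152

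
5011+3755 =8766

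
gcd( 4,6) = 2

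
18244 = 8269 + 9975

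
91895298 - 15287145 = 76608153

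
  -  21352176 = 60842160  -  82194336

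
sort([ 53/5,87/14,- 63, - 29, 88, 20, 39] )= [-63, - 29, 87/14 , 53/5, 20,39,88] 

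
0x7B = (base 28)4B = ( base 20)63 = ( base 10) 123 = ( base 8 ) 173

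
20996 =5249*4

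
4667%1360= 587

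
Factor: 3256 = 2^3*11^1 * 37^1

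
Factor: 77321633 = 7457^1*10369^1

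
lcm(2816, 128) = 2816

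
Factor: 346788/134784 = 2^(-5)*3^( - 1)*13^1*19^1 = 247/96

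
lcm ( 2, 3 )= 6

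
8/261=8/261=0.03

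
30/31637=30/31637  =  0.00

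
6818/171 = 6818/171=39.87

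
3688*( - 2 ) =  - 7376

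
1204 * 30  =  36120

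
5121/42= 1707/14=   121.93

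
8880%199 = 124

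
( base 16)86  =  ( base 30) 4E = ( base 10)134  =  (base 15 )8E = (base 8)206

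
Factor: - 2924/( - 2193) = 4/3 = 2^2*3^(-1) 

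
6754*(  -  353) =  -  2384162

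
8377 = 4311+4066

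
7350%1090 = 810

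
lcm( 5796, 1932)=5796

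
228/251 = 228/251=0.91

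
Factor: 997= 997^1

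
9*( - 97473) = -877257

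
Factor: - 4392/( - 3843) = 8/7 = 2^3*7^( - 1 )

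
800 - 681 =119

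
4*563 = 2252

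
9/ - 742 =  - 9/742 = -0.01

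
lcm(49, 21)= 147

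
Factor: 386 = 2^1 * 193^1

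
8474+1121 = 9595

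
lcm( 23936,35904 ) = 71808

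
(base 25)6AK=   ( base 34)3G8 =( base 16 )FB4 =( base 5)112040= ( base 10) 4020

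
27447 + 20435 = 47882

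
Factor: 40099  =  40099^1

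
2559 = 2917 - 358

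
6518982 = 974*6693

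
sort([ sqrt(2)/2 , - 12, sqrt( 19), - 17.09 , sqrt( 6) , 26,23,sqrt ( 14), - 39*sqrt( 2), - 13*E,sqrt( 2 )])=[ - 39*sqrt(2), - 13*E, - 17.09, - 12,sqrt( 2)/2, sqrt(2 ),sqrt(6),sqrt( 14 ),sqrt( 19), 23,26]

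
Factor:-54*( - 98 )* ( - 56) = -2^5*3^3*7^3 = - 296352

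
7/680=7/680 = 0.01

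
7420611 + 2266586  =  9687197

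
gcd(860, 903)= 43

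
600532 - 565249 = 35283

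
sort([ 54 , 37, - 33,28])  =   [ - 33,28,37, 54 ] 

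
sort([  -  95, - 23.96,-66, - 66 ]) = [ - 95, - 66, - 66, - 23.96]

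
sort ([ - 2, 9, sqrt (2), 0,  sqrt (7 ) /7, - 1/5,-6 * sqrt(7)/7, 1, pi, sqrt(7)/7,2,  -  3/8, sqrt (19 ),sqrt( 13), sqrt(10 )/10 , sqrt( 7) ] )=[- 6 * sqrt(7)/7 ,  -  2, - 3/8,-1/5,0, sqrt(  10 )/10,  sqrt ( 7)/7 , sqrt( 7) /7, 1, sqrt( 2 ),2, sqrt( 7 ), pi,sqrt(13),sqrt( 19 ), 9]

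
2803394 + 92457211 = 95260605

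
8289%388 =141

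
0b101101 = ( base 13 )36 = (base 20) 25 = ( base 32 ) 1D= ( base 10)45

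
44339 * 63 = 2793357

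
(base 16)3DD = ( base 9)1318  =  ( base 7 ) 2612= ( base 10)989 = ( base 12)6a5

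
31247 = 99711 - 68464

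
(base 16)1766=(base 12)3572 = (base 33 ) 5gh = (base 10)5990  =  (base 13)295a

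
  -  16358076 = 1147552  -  17505628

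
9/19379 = 9/19379= 0.00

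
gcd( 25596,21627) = 81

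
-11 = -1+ - 10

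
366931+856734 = 1223665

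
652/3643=652/3643   =  0.18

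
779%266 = 247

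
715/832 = 55/64 =0.86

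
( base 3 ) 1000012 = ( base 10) 734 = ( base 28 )q6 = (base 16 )2de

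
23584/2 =11792 =11792.00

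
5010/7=5010/7 = 715.71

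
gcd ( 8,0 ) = 8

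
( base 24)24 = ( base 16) 34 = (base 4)310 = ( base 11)48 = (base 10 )52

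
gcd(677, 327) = 1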